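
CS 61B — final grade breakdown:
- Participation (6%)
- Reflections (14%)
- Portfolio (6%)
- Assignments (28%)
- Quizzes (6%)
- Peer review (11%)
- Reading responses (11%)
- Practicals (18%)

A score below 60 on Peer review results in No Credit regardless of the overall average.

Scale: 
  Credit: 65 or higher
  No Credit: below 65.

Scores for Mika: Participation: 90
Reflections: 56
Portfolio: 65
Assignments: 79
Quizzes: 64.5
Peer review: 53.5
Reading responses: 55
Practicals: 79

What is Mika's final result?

Peer review score 53.5 < 60: minimum not met.
Weighted total:
  Participation 90 × 0.06 = 5.4
  Reflections 56 × 0.14 = 7.84
  Portfolio 65 × 0.06 = 3.9
  Assignments 79 × 0.28 = 22.12
  Quizzes 64.5 × 0.06 = 3.87
  Peer review 53.5 × 0.11 = 5.885
  Reading responses 55 × 0.11 = 6.05
  Practicals 79 × 0.18 = 14.22
Sum = 69.285
Because the Peer review minimum was not met, the result is No Credit.

No Credit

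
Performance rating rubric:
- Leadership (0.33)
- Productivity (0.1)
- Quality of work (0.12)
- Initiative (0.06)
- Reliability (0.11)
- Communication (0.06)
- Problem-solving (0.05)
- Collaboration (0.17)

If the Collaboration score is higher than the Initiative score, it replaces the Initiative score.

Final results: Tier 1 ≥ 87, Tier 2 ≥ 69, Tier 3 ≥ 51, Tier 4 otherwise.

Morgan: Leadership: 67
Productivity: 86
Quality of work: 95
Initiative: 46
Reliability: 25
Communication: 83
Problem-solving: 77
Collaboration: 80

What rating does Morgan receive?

Collaboration (80) > Initiative (46), so Initiative counts as 80.
Weighted total:
  Leadership 67 × 0.33 = 22.11
  Productivity 86 × 0.1 = 8.6
  Quality of work 95 × 0.12 = 11.4
  Initiative 80 × 0.06 = 4.8
  Reliability 25 × 0.11 = 2.75
  Communication 83 × 0.06 = 4.98
  Problem-solving 77 × 0.05 = 3.85
  Collaboration 80 × 0.17 = 13.6
Sum = 72.09
72.09 is ≥ 69 and < 87 → Tier 2

Tier 2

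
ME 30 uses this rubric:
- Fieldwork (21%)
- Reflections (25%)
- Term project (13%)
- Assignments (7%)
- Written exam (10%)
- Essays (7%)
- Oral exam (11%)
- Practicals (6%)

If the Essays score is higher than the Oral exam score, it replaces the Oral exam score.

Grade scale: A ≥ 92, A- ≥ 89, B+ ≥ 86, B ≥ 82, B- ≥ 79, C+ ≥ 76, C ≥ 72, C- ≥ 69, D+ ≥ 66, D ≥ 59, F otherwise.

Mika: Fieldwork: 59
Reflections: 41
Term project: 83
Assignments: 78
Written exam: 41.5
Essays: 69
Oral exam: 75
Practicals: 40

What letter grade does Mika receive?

F

Essays (69) ≤ Oral exam (75), so Oral exam stays at 75.
Weighted total:
  Fieldwork 59 × 0.21 = 12.39
  Reflections 41 × 0.25 = 10.25
  Term project 83 × 0.13 = 10.79
  Assignments 78 × 0.07 = 5.46
  Written exam 41.5 × 0.1 = 4.15
  Essays 69 × 0.07 = 4.83
  Oral exam 75 × 0.11 = 8.25
  Practicals 40 × 0.06 = 2.4
Sum = 58.52
58.52 < 59 → F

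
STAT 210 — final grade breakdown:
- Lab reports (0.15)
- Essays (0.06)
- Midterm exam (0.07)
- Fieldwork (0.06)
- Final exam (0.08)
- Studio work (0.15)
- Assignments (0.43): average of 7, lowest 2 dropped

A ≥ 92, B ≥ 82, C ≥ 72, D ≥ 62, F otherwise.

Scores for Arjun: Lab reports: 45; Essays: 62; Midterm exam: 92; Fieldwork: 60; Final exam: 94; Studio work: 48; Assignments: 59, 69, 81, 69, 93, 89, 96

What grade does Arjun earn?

C

Assignments: drop 59, 69 → average of remaining 5 = 428/5 = 85.6
Weighted total:
  Lab reports 45 × 0.15 = 6.75
  Essays 62 × 0.06 = 3.72
  Midterm exam 92 × 0.07 = 6.44
  Fieldwork 60 × 0.06 = 3.6
  Final exam 94 × 0.08 = 7.52
  Studio work 48 × 0.15 = 7.2
  Assignments 85.6 × 0.43 = 36.808
Sum = 72.038
72.038 is ≥ 72 and < 82 → C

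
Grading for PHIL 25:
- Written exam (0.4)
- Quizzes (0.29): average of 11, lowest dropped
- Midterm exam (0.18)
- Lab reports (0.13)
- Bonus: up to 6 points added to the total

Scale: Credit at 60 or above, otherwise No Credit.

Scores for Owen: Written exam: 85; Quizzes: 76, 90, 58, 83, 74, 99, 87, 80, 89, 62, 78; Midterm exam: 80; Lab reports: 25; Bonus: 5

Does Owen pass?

Credit

Quizzes: drop 58 → average of remaining 10 = 818/10 = 81.8
Weighted total:
  Written exam 85 × 0.4 = 34
  Quizzes 81.8 × 0.29 = 23.722
  Midterm exam 80 × 0.18 = 14.4
  Lab reports 25 × 0.13 = 3.25
Sum = 75.372
Bonus: 75.372 + 5 = 80.372
80.372 ≥ 60 → Credit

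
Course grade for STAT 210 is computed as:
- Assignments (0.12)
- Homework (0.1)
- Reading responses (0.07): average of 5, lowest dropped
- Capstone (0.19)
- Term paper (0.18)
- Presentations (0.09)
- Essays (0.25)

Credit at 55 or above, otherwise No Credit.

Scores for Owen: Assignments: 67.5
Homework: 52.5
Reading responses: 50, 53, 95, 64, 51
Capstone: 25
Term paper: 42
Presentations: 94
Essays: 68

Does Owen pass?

Reading responses: drop 50 → average of remaining 4 = 263/4 = 65.75
Weighted total:
  Assignments 67.5 × 0.12 = 8.1
  Homework 52.5 × 0.1 = 5.25
  Reading responses 65.75 × 0.07 = 4.6025
  Capstone 25 × 0.19 = 4.75
  Term paper 42 × 0.18 = 7.56
  Presentations 94 × 0.09 = 8.46
  Essays 68 × 0.25 = 17
Sum = 55.7225
55.7225 ≥ 55 → Credit

Credit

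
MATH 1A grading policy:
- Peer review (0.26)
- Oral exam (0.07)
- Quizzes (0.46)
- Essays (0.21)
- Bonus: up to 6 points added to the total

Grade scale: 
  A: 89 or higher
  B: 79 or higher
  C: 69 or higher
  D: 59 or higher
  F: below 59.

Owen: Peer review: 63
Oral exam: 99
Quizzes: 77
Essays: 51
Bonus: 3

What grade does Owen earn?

Weighted total:
  Peer review 63 × 0.26 = 16.38
  Oral exam 99 × 0.07 = 6.93
  Quizzes 77 × 0.46 = 35.42
  Essays 51 × 0.21 = 10.71
Sum = 69.44
Bonus: 69.44 + 3 = 72.44
72.44 is ≥ 69 and < 79 → C

C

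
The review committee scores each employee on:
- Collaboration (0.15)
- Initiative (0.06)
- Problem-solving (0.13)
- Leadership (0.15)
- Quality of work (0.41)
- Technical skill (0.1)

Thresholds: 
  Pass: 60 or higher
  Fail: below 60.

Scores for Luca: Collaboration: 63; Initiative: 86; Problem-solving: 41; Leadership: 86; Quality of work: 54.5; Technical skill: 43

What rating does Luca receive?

Weighted total:
  Collaboration 63 × 0.15 = 9.45
  Initiative 86 × 0.06 = 5.16
  Problem-solving 41 × 0.13 = 5.33
  Leadership 86 × 0.15 = 12.9
  Quality of work 54.5 × 0.41 = 22.345
  Technical skill 43 × 0.1 = 4.3
Sum = 59.485
59.485 < 60 → Fail

Fail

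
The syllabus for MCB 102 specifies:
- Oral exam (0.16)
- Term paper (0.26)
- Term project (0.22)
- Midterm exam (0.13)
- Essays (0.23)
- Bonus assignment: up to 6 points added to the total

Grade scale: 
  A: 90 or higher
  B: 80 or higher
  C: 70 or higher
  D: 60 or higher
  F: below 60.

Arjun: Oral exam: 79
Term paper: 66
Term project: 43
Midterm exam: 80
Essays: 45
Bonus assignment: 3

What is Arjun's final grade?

D

Weighted total:
  Oral exam 79 × 0.16 = 12.64
  Term paper 66 × 0.26 = 17.16
  Term project 43 × 0.22 = 9.46
  Midterm exam 80 × 0.13 = 10.4
  Essays 45 × 0.23 = 10.35
Sum = 60.01
Bonus assignment: 60.01 + 3 = 63.01
63.01 is ≥ 60 and < 70 → D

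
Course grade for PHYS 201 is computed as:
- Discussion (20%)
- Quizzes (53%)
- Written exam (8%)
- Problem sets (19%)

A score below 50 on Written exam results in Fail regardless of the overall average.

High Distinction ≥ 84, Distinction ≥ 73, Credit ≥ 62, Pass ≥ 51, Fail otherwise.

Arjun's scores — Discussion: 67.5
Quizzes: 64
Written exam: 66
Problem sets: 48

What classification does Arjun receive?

Written exam score 66 ≥ 50: minimum met.
Weighted total:
  Discussion 67.5 × 0.2 = 13.5
  Quizzes 64 × 0.53 = 33.92
  Written exam 66 × 0.08 = 5.28
  Problem sets 48 × 0.19 = 9.12
Sum = 61.82
61.82 is ≥ 51 and < 62 → Pass

Pass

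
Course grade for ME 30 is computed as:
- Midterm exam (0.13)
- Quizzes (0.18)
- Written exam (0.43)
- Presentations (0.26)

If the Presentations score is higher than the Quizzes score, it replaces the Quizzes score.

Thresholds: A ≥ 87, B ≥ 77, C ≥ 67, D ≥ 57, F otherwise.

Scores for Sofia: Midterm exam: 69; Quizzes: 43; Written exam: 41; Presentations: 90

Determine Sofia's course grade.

Presentations (90) > Quizzes (43), so Quizzes counts as 90.
Weighted total:
  Midterm exam 69 × 0.13 = 8.97
  Quizzes 90 × 0.18 = 16.2
  Written exam 41 × 0.43 = 17.63
  Presentations 90 × 0.26 = 23.4
Sum = 66.2
66.2 is ≥ 57 and < 67 → D

D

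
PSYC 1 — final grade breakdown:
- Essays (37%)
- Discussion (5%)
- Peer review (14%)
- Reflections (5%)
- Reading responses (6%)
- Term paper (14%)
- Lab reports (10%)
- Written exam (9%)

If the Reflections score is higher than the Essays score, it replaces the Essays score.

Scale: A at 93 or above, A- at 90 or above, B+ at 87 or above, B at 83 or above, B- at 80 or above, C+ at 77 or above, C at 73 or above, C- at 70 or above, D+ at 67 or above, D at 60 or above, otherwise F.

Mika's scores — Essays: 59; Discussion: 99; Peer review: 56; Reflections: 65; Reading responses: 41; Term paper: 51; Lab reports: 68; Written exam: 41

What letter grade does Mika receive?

D

Reflections (65) > Essays (59), so Essays counts as 65.
Weighted total:
  Essays 65 × 0.37 = 24.05
  Discussion 99 × 0.05 = 4.95
  Peer review 56 × 0.14 = 7.84
  Reflections 65 × 0.05 = 3.25
  Reading responses 41 × 0.06 = 2.46
  Term paper 51 × 0.14 = 7.14
  Lab reports 68 × 0.1 = 6.8
  Written exam 41 × 0.09 = 3.69
Sum = 60.18
60.18 is ≥ 60 and < 67 → D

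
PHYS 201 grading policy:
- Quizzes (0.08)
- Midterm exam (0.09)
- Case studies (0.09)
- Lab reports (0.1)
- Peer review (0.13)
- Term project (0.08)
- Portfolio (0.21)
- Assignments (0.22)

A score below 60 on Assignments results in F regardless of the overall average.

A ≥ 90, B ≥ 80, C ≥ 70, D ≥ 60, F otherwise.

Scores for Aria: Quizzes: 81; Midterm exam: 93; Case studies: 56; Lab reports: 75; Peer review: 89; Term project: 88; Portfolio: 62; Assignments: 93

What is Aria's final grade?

C

Assignments score 93 ≥ 60: minimum met.
Weighted total:
  Quizzes 81 × 0.08 = 6.48
  Midterm exam 93 × 0.09 = 8.37
  Case studies 56 × 0.09 = 5.04
  Lab reports 75 × 0.1 = 7.5
  Peer review 89 × 0.13 = 11.57
  Term project 88 × 0.08 = 7.04
  Portfolio 62 × 0.21 = 13.02
  Assignments 93 × 0.22 = 20.46
Sum = 79.48
79.48 is ≥ 70 and < 80 → C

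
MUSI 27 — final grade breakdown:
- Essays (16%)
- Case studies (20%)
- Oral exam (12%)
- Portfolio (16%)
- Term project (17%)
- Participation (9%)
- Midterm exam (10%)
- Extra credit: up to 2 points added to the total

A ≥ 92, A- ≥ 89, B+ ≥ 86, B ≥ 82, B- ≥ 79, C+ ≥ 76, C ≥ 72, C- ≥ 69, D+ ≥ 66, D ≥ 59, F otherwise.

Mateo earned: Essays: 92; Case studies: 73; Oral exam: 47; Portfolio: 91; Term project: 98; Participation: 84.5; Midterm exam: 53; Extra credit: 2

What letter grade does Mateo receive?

B-

Weighted total:
  Essays 92 × 0.16 = 14.72
  Case studies 73 × 0.2 = 14.6
  Oral exam 47 × 0.12 = 5.64
  Portfolio 91 × 0.16 = 14.56
  Term project 98 × 0.17 = 16.66
  Participation 84.5 × 0.09 = 7.605
  Midterm exam 53 × 0.1 = 5.3
Sum = 79.085
Extra credit: 79.085 + 2 = 81.085
81.085 is ≥ 79 and < 82 → B-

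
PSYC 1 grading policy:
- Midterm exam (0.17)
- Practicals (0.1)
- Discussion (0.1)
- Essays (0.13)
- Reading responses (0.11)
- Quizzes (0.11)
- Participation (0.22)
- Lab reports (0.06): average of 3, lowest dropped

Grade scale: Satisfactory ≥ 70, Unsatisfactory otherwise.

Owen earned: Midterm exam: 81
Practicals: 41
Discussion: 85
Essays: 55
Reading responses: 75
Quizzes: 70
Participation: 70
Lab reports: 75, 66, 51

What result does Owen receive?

Lab reports: drop 51 → average of remaining 2 = 141/2 = 70.5
Weighted total:
  Midterm exam 81 × 0.17 = 13.77
  Practicals 41 × 0.1 = 4.1
  Discussion 85 × 0.1 = 8.5
  Essays 55 × 0.13 = 7.15
  Reading responses 75 × 0.11 = 8.25
  Quizzes 70 × 0.11 = 7.7
  Participation 70 × 0.22 = 15.4
  Lab reports 70.5 × 0.06 = 4.23
Sum = 69.1
69.1 < 70 → Unsatisfactory

Unsatisfactory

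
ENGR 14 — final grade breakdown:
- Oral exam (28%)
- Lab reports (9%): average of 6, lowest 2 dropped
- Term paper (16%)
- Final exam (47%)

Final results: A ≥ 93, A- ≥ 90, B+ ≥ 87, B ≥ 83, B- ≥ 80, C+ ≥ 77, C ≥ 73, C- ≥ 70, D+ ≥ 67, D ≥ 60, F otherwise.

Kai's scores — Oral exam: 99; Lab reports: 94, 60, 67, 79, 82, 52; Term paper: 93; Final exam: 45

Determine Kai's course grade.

Lab reports: drop 52, 60 → average of remaining 4 = 322/4 = 80.5
Weighted total:
  Oral exam 99 × 0.28 = 27.72
  Lab reports 80.5 × 0.09 = 7.245
  Term paper 93 × 0.16 = 14.88
  Final exam 45 × 0.47 = 21.15
Sum = 70.995
70.995 is ≥ 70 and < 73 → C-

C-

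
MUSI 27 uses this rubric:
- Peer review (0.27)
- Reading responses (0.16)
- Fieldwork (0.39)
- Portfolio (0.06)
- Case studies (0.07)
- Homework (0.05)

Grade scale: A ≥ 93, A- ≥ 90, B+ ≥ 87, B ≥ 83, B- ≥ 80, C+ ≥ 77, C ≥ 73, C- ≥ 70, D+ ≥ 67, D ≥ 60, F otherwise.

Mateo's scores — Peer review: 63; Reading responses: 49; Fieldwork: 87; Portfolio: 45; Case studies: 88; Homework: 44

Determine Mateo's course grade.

Weighted total:
  Peer review 63 × 0.27 = 17.01
  Reading responses 49 × 0.16 = 7.84
  Fieldwork 87 × 0.39 = 33.93
  Portfolio 45 × 0.06 = 2.7
  Case studies 88 × 0.07 = 6.16
  Homework 44 × 0.05 = 2.2
Sum = 69.84
69.84 is ≥ 67 and < 70 → D+

D+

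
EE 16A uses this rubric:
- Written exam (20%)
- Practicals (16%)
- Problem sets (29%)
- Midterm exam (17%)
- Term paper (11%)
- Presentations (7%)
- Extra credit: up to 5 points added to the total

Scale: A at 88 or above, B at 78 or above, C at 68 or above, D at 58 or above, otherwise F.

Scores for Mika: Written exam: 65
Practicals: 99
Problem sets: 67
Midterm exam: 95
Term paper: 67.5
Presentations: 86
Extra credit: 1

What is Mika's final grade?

B

Weighted total:
  Written exam 65 × 0.2 = 13
  Practicals 99 × 0.16 = 15.84
  Problem sets 67 × 0.29 = 19.43
  Midterm exam 95 × 0.17 = 16.15
  Term paper 67.5 × 0.11 = 7.425
  Presentations 86 × 0.07 = 6.02
Sum = 77.865
Extra credit: 77.865 + 1 = 78.865
78.865 is ≥ 78 and < 88 → B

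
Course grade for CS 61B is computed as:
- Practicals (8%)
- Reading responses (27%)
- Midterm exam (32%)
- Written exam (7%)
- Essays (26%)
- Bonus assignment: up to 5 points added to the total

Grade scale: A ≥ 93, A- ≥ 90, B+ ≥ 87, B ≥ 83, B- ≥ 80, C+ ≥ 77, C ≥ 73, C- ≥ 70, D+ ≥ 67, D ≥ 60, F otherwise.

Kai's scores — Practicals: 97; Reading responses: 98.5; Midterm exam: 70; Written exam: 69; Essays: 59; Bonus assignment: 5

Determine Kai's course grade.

B-

Weighted total:
  Practicals 97 × 0.08 = 7.76
  Reading responses 98.5 × 0.27 = 26.595
  Midterm exam 70 × 0.32 = 22.4
  Written exam 69 × 0.07 = 4.83
  Essays 59 × 0.26 = 15.34
Sum = 76.925
Bonus assignment: 76.925 + 5 = 81.925
81.925 is ≥ 80 and < 83 → B-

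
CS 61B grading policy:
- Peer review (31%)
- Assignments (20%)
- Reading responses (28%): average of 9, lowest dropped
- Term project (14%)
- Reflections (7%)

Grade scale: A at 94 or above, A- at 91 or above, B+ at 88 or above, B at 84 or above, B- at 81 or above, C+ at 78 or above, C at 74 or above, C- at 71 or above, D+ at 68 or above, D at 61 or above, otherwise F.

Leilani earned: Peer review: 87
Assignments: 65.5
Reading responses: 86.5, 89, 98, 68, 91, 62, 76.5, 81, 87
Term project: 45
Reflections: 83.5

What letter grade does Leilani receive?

Reading responses: drop 62 → average of remaining 8 = 677/8 = 84.625
Weighted total:
  Peer review 87 × 0.31 = 26.97
  Assignments 65.5 × 0.2 = 13.1
  Reading responses 84.625 × 0.28 = 23.695
  Term project 45 × 0.14 = 6.3
  Reflections 83.5 × 0.07 = 5.845
Sum = 75.91
75.91 is ≥ 74 and < 78 → C

C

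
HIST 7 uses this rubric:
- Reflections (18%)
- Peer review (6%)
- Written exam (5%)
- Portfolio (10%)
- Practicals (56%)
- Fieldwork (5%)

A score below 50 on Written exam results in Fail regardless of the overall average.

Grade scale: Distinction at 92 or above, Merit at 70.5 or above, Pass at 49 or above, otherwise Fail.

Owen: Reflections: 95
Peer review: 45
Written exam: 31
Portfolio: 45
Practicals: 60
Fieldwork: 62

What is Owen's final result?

Fail

Written exam score 31 < 50: minimum not met.
Weighted total:
  Reflections 95 × 0.18 = 17.1
  Peer review 45 × 0.06 = 2.7
  Written exam 31 × 0.05 = 1.55
  Portfolio 45 × 0.1 = 4.5
  Practicals 60 × 0.56 = 33.6
  Fieldwork 62 × 0.05 = 3.1
Sum = 62.55
Because the Written exam minimum was not met, the result is Fail.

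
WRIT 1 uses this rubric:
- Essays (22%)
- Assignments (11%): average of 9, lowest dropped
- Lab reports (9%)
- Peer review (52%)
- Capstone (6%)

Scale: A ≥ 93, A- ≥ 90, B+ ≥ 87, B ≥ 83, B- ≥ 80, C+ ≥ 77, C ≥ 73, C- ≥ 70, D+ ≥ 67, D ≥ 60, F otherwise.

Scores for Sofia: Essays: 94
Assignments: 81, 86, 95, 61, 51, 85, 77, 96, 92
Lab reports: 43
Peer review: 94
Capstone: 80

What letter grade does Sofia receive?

Assignments: drop 51 → average of remaining 8 = 673/8 = 84.125
Weighted total:
  Essays 94 × 0.22 = 20.68
  Assignments 84.125 × 0.11 = 9.25375
  Lab reports 43 × 0.09 = 3.87
  Peer review 94 × 0.52 = 48.88
  Capstone 80 × 0.06 = 4.8
Sum = 87.48375
87.48375 is ≥ 87 and < 90 → B+

B+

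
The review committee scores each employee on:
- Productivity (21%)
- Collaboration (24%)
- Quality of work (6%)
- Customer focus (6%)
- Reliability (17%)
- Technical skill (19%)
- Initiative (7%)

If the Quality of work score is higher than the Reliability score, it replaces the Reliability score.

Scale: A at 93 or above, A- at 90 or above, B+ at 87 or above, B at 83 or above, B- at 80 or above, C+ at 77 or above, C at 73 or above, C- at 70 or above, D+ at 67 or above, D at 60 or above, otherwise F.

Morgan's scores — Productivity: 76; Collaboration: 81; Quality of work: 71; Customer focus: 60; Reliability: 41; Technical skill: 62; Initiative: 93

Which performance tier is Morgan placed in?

C

Quality of work (71) > Reliability (41), so Reliability counts as 71.
Weighted total:
  Productivity 76 × 0.21 = 15.96
  Collaboration 81 × 0.24 = 19.44
  Quality of work 71 × 0.06 = 4.26
  Customer focus 60 × 0.06 = 3.6
  Reliability 71 × 0.17 = 12.07
  Technical skill 62 × 0.19 = 11.78
  Initiative 93 × 0.07 = 6.51
Sum = 73.62
73.62 is ≥ 73 and < 77 → C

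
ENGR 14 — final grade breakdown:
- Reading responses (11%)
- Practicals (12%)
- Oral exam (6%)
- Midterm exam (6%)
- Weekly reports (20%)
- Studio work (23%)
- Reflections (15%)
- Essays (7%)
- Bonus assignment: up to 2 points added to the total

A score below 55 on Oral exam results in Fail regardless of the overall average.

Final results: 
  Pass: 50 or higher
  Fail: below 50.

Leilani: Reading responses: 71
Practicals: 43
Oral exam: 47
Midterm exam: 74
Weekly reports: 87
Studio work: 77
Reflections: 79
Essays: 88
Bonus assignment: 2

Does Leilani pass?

Fail

Oral exam score 47 < 55: minimum not met.
Weighted total:
  Reading responses 71 × 0.11 = 7.81
  Practicals 43 × 0.12 = 5.16
  Oral exam 47 × 0.06 = 2.82
  Midterm exam 74 × 0.06 = 4.44
  Weekly reports 87 × 0.2 = 17.4
  Studio work 77 × 0.23 = 17.71
  Reflections 79 × 0.15 = 11.85
  Essays 88 × 0.07 = 6.16
Sum = 73.35
Bonus assignment: 73.35 + 2 = 75.35
Because the Oral exam minimum was not met, the result is Fail.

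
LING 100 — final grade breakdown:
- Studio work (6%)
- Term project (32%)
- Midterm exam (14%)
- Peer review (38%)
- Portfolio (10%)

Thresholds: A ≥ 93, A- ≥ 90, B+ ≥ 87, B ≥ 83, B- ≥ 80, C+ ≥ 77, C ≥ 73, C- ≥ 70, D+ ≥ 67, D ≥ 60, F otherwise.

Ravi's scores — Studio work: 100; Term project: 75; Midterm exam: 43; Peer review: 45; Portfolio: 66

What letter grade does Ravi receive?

F

Weighted total:
  Studio work 100 × 0.06 = 6
  Term project 75 × 0.32 = 24
  Midterm exam 43 × 0.14 = 6.02
  Peer review 45 × 0.38 = 17.1
  Portfolio 66 × 0.1 = 6.6
Sum = 59.72
59.72 < 60 → F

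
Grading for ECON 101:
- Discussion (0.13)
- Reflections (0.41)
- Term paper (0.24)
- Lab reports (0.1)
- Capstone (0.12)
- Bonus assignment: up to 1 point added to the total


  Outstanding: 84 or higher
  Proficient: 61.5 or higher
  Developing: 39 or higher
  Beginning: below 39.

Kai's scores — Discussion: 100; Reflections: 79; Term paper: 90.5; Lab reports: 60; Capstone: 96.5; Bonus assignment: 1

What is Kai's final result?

Weighted total:
  Discussion 100 × 0.13 = 13
  Reflections 79 × 0.41 = 32.39
  Term paper 90.5 × 0.24 = 21.72
  Lab reports 60 × 0.1 = 6
  Capstone 96.5 × 0.12 = 11.58
Sum = 84.69
Bonus assignment: 84.69 + 1 = 85.69
85.69 ≥ 84 → Outstanding

Outstanding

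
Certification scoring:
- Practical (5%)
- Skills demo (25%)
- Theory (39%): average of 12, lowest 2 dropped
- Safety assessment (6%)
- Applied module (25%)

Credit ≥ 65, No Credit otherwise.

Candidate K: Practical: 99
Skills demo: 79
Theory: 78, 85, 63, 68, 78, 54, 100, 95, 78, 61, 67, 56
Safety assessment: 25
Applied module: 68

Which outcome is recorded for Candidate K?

Theory: drop 54, 56 → average of remaining 10 = 773/10 = 77.3
Weighted total:
  Practical 99 × 0.05 = 4.95
  Skills demo 79 × 0.25 = 19.75
  Theory 77.3 × 0.39 = 30.147
  Safety assessment 25 × 0.06 = 1.5
  Applied module 68 × 0.25 = 17
Sum = 73.347
73.347 ≥ 65 → Credit

Credit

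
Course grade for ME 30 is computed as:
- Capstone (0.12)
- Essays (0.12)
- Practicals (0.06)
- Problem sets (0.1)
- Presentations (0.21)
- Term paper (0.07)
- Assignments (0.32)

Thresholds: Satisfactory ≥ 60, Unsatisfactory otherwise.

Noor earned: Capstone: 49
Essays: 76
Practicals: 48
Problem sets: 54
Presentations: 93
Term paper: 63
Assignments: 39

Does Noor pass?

Weighted total:
  Capstone 49 × 0.12 = 5.88
  Essays 76 × 0.12 = 9.12
  Practicals 48 × 0.06 = 2.88
  Problem sets 54 × 0.1 = 5.4
  Presentations 93 × 0.21 = 19.53
  Term paper 63 × 0.07 = 4.41
  Assignments 39 × 0.32 = 12.48
Sum = 59.7
59.7 < 60 → Unsatisfactory

Unsatisfactory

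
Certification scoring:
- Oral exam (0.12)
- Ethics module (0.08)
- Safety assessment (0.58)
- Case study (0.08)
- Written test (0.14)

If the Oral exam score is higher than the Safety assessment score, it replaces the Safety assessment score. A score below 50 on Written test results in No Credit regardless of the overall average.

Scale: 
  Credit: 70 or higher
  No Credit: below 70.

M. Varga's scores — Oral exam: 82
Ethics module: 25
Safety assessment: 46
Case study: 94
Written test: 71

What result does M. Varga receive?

Oral exam (82) > Safety assessment (46), so Safety assessment counts as 82.
Written test score 71 ≥ 50: minimum met.
Weighted total:
  Oral exam 82 × 0.12 = 9.84
  Ethics module 25 × 0.08 = 2
  Safety assessment 82 × 0.58 = 47.56
  Case study 94 × 0.08 = 7.52
  Written test 71 × 0.14 = 9.94
Sum = 76.86
76.86 ≥ 70 → Credit

Credit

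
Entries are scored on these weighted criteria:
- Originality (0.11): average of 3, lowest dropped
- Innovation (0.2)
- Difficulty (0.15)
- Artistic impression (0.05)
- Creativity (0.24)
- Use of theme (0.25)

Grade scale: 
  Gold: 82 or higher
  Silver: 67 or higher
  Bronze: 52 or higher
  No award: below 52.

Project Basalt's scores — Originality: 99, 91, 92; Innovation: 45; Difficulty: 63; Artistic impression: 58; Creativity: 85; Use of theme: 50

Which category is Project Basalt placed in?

Bronze

Originality: drop 91 → average of remaining 2 = 191/2 = 95.5
Weighted total:
  Originality 95.5 × 0.11 = 10.505
  Innovation 45 × 0.2 = 9
  Difficulty 63 × 0.15 = 9.45
  Artistic impression 58 × 0.05 = 2.9
  Creativity 85 × 0.24 = 20.4
  Use of theme 50 × 0.25 = 12.5
Sum = 64.755
64.755 is ≥ 52 and < 67 → Bronze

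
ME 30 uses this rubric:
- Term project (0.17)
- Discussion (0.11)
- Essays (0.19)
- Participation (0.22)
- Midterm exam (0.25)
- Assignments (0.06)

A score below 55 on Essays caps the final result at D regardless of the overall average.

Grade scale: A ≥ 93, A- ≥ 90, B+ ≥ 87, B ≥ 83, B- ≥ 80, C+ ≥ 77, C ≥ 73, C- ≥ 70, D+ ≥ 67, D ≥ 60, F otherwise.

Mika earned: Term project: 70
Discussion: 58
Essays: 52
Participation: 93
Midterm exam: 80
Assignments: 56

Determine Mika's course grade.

Essays score 52 < 55: minimum not met.
Weighted total:
  Term project 70 × 0.17 = 11.9
  Discussion 58 × 0.11 = 6.38
  Essays 52 × 0.19 = 9.88
  Participation 93 × 0.22 = 20.46
  Midterm exam 80 × 0.25 = 20
  Assignments 56 × 0.06 = 3.36
Sum = 71.98
71.98 would be C-; cap at D applies → D.

D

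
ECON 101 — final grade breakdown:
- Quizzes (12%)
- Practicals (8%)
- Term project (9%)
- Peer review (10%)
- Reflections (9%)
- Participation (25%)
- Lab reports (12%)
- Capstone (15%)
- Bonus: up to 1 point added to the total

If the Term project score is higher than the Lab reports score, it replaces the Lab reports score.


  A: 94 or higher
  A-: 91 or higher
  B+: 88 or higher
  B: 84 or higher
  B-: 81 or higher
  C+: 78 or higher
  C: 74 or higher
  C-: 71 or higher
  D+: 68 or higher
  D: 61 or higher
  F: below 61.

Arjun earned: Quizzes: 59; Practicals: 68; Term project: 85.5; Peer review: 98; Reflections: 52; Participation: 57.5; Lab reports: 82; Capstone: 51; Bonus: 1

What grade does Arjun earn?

Term project (85.5) > Lab reports (82), so Lab reports counts as 85.5.
Weighted total:
  Quizzes 59 × 0.12 = 7.08
  Practicals 68 × 0.08 = 5.44
  Term project 85.5 × 0.09 = 7.695
  Peer review 98 × 0.1 = 9.8
  Reflections 52 × 0.09 = 4.68
  Participation 57.5 × 0.25 = 14.375
  Lab reports 85.5 × 0.12 = 10.26
  Capstone 51 × 0.15 = 7.65
Sum = 66.98
Bonus: 66.98 + 1 = 67.98
67.98 is ≥ 61 and < 68 → D

D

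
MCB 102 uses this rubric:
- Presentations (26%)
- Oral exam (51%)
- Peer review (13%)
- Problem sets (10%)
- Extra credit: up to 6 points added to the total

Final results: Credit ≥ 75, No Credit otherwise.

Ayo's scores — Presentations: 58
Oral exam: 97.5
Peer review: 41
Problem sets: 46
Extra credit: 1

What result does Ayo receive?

Weighted total:
  Presentations 58 × 0.26 = 15.08
  Oral exam 97.5 × 0.51 = 49.725
  Peer review 41 × 0.13 = 5.33
  Problem sets 46 × 0.1 = 4.6
Sum = 74.735
Extra credit: 74.735 + 1 = 75.735
75.735 ≥ 75 → Credit

Credit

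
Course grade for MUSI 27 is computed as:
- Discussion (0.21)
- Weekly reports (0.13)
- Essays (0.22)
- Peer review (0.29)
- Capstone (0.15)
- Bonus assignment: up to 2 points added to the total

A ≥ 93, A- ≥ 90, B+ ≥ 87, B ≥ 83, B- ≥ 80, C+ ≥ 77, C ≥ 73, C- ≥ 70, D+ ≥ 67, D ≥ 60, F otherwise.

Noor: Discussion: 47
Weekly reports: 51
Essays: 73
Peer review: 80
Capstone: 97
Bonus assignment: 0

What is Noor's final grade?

Weighted total:
  Discussion 47 × 0.21 = 9.87
  Weekly reports 51 × 0.13 = 6.63
  Essays 73 × 0.22 = 16.06
  Peer review 80 × 0.29 = 23.2
  Capstone 97 × 0.15 = 14.55
Sum = 70.31
Bonus assignment: 70.31 + 0 = 70.31
70.31 is ≥ 70 and < 73 → C-

C-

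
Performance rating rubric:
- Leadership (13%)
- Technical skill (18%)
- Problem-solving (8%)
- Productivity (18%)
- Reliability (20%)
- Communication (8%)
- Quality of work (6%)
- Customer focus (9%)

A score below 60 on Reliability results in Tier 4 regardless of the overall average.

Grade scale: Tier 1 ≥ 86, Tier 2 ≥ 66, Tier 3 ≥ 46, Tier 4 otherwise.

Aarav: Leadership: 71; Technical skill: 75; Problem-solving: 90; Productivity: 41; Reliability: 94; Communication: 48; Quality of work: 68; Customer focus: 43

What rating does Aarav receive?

Reliability score 94 ≥ 60: minimum met.
Weighted total:
  Leadership 71 × 0.13 = 9.23
  Technical skill 75 × 0.18 = 13.5
  Problem-solving 90 × 0.08 = 7.2
  Productivity 41 × 0.18 = 7.38
  Reliability 94 × 0.2 = 18.8
  Communication 48 × 0.08 = 3.84
  Quality of work 68 × 0.06 = 4.08
  Customer focus 43 × 0.09 = 3.87
Sum = 67.9
67.9 is ≥ 66 and < 86 → Tier 2

Tier 2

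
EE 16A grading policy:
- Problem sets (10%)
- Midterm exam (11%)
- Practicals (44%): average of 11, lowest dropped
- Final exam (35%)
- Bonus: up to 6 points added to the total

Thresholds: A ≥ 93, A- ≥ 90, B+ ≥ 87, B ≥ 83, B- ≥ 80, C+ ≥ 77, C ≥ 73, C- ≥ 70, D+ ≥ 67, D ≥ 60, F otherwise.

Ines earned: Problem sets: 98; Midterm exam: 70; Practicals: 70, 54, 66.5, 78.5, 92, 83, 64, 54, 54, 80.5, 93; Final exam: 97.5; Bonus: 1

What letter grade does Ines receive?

Practicals: drop 54 → average of remaining 10 = 735.5/10 = 73.55
Weighted total:
  Problem sets 98 × 0.1 = 9.8
  Midterm exam 70 × 0.11 = 7.7
  Practicals 73.55 × 0.44 = 32.362
  Final exam 97.5 × 0.35 = 34.125
Sum = 83.987
Bonus: 83.987 + 1 = 84.987
84.987 is ≥ 83 and < 87 → B

B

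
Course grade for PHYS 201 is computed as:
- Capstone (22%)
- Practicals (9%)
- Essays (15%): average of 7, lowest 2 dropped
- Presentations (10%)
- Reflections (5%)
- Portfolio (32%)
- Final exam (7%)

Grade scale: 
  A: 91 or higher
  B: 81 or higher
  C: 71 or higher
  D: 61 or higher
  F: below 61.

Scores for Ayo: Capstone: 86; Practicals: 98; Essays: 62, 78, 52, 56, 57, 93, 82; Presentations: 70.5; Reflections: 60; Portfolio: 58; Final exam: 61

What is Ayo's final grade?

Essays: drop 52, 56 → average of remaining 5 = 372/5 = 74.4
Weighted total:
  Capstone 86 × 0.22 = 18.92
  Practicals 98 × 0.09 = 8.82
  Essays 74.4 × 0.15 = 11.16
  Presentations 70.5 × 0.1 = 7.05
  Reflections 60 × 0.05 = 3
  Portfolio 58 × 0.32 = 18.56
  Final exam 61 × 0.07 = 4.27
Sum = 71.78
71.78 is ≥ 71 and < 81 → C

C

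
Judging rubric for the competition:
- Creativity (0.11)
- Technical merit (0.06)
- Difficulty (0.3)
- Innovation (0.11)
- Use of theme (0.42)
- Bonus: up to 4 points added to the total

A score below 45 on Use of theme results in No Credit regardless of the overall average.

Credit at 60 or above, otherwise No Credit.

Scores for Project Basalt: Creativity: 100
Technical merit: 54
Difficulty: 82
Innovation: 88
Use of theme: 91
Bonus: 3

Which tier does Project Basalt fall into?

Use of theme score 91 ≥ 45: minimum met.
Weighted total:
  Creativity 100 × 0.11 = 11
  Technical merit 54 × 0.06 = 3.24
  Difficulty 82 × 0.3 = 24.6
  Innovation 88 × 0.11 = 9.68
  Use of theme 91 × 0.42 = 38.22
Sum = 86.74
Bonus: 86.74 + 3 = 89.74
89.74 ≥ 60 → Credit

Credit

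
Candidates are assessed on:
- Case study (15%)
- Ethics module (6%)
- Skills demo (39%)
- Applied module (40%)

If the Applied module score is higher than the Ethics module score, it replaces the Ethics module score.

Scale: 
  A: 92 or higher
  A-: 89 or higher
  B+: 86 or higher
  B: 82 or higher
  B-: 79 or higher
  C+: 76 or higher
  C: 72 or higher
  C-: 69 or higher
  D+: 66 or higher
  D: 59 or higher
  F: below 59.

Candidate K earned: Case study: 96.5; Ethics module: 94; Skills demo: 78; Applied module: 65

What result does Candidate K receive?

Applied module (65) ≤ Ethics module (94), so Ethics module stays at 94.
Weighted total:
  Case study 96.5 × 0.15 = 14.475
  Ethics module 94 × 0.06 = 5.64
  Skills demo 78 × 0.39 = 30.42
  Applied module 65 × 0.4 = 26
Sum = 76.535
76.535 is ≥ 76 and < 79 → C+

C+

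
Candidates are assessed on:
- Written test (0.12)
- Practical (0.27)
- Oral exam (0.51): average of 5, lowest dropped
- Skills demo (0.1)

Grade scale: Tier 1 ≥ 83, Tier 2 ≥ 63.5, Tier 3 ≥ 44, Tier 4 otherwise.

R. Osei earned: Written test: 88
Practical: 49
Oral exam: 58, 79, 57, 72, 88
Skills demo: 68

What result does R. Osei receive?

Tier 2

Oral exam: drop 57 → average of remaining 4 = 297/4 = 74.25
Weighted total:
  Written test 88 × 0.12 = 10.56
  Practical 49 × 0.27 = 13.23
  Oral exam 74.25 × 0.51 = 37.8675
  Skills demo 68 × 0.1 = 6.8
Sum = 68.4575
68.4575 is ≥ 63.5 and < 83 → Tier 2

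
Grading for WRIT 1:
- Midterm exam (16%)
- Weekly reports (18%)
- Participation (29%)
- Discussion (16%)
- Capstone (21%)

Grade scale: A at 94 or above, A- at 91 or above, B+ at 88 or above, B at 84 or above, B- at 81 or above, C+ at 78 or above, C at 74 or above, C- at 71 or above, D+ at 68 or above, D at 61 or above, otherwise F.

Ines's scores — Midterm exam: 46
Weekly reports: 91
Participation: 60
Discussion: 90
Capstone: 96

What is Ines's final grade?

Weighted total:
  Midterm exam 46 × 0.16 = 7.36
  Weekly reports 91 × 0.18 = 16.38
  Participation 60 × 0.29 = 17.4
  Discussion 90 × 0.16 = 14.4
  Capstone 96 × 0.21 = 20.16
Sum = 75.7
75.7 is ≥ 74 and < 78 → C

C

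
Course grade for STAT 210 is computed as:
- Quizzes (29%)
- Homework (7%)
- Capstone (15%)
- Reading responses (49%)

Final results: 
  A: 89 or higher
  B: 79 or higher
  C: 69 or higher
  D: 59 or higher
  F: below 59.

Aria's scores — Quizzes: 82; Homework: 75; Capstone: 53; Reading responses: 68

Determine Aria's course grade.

Weighted total:
  Quizzes 82 × 0.29 = 23.78
  Homework 75 × 0.07 = 5.25
  Capstone 53 × 0.15 = 7.95
  Reading responses 68 × 0.49 = 33.32
Sum = 70.3
70.3 is ≥ 69 and < 79 → C

C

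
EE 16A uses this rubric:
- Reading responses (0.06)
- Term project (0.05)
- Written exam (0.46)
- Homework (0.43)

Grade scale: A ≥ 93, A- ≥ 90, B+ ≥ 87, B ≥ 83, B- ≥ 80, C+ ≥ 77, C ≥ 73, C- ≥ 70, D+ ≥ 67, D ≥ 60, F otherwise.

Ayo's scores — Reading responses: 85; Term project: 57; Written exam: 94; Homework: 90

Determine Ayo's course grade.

B+

Weighted total:
  Reading responses 85 × 0.06 = 5.1
  Term project 57 × 0.05 = 2.85
  Written exam 94 × 0.46 = 43.24
  Homework 90 × 0.43 = 38.7
Sum = 89.89
89.89 is ≥ 87 and < 90 → B+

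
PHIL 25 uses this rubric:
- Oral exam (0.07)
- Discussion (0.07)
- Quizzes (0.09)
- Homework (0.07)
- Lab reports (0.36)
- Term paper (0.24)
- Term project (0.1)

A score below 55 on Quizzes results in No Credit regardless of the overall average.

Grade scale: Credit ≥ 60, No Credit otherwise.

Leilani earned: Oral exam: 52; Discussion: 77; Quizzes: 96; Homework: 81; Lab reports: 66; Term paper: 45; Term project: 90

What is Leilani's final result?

Quizzes score 96 ≥ 55: minimum met.
Weighted total:
  Oral exam 52 × 0.07 = 3.64
  Discussion 77 × 0.07 = 5.39
  Quizzes 96 × 0.09 = 8.64
  Homework 81 × 0.07 = 5.67
  Lab reports 66 × 0.36 = 23.76
  Term paper 45 × 0.24 = 10.8
  Term project 90 × 0.1 = 9
Sum = 66.9
66.9 ≥ 60 → Credit

Credit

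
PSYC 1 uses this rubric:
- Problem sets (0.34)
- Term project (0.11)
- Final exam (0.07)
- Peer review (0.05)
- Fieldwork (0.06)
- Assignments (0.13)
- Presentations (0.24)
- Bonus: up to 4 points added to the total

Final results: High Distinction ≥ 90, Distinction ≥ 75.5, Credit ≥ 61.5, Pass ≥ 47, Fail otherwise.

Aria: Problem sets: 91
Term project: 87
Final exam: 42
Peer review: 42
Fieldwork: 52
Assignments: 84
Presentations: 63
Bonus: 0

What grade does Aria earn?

Credit

Weighted total:
  Problem sets 91 × 0.34 = 30.94
  Term project 87 × 0.11 = 9.57
  Final exam 42 × 0.07 = 2.94
  Peer review 42 × 0.05 = 2.1
  Fieldwork 52 × 0.06 = 3.12
  Assignments 84 × 0.13 = 10.92
  Presentations 63 × 0.24 = 15.12
Sum = 74.71
Bonus: 74.71 + 0 = 74.71
74.71 is ≥ 61.5 and < 75.5 → Credit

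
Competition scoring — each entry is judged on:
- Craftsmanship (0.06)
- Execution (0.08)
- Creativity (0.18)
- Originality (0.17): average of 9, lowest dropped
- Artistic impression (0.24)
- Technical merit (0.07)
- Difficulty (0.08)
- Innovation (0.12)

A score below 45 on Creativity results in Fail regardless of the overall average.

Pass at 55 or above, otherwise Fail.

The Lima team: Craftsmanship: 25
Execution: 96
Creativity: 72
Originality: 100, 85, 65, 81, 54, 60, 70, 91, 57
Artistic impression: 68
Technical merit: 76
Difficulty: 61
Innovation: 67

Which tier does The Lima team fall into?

Originality: drop 54 → average of remaining 8 = 609/8 = 76.125
Creativity score 72 ≥ 45: minimum met.
Weighted total:
  Craftsmanship 25 × 0.06 = 1.5
  Execution 96 × 0.08 = 7.68
  Creativity 72 × 0.18 = 12.96
  Originality 76.125 × 0.17 = 12.94125
  Artistic impression 68 × 0.24 = 16.32
  Technical merit 76 × 0.07 = 5.32
  Difficulty 61 × 0.08 = 4.88
  Innovation 67 × 0.12 = 8.04
Sum = 69.64125
69.64125 ≥ 55 → Pass

Pass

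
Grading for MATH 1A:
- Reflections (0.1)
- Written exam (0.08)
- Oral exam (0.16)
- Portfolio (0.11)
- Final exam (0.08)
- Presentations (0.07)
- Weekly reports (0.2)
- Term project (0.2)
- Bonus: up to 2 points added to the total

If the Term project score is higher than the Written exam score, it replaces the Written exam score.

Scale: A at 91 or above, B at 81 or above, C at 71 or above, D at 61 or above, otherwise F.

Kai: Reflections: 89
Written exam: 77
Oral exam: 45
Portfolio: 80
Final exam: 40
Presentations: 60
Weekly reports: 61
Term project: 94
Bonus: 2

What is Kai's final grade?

Term project (94) > Written exam (77), so Written exam counts as 94.
Weighted total:
  Reflections 89 × 0.1 = 8.9
  Written exam 94 × 0.08 = 7.52
  Oral exam 45 × 0.16 = 7.2
  Portfolio 80 × 0.11 = 8.8
  Final exam 40 × 0.08 = 3.2
  Presentations 60 × 0.07 = 4.2
  Weekly reports 61 × 0.2 = 12.2
  Term project 94 × 0.2 = 18.8
Sum = 70.82
Bonus: 70.82 + 2 = 72.82
72.82 is ≥ 71 and < 81 → C

C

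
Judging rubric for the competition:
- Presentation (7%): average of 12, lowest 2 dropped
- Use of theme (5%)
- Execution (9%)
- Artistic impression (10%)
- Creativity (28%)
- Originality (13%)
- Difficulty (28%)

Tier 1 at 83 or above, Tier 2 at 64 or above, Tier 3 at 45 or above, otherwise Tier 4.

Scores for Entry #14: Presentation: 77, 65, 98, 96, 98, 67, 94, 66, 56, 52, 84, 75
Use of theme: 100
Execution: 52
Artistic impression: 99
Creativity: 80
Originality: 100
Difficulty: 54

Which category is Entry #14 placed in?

Tier 2

Presentation: drop 52, 56 → average of remaining 10 = 820/10 = 82
Weighted total:
  Presentation 82 × 0.07 = 5.74
  Use of theme 100 × 0.05 = 5
  Execution 52 × 0.09 = 4.68
  Artistic impression 99 × 0.1 = 9.9
  Creativity 80 × 0.28 = 22.4
  Originality 100 × 0.13 = 13
  Difficulty 54 × 0.28 = 15.12
Sum = 75.84
75.84 is ≥ 64 and < 83 → Tier 2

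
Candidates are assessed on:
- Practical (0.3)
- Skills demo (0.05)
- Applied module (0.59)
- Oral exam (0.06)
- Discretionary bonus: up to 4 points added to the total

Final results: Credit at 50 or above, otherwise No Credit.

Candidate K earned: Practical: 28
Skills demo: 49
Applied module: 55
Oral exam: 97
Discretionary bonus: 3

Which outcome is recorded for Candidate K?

Weighted total:
  Practical 28 × 0.3 = 8.4
  Skills demo 49 × 0.05 = 2.45
  Applied module 55 × 0.59 = 32.45
  Oral exam 97 × 0.06 = 5.82
Sum = 49.12
Discretionary bonus: 49.12 + 3 = 52.12
52.12 ≥ 50 → Credit

Credit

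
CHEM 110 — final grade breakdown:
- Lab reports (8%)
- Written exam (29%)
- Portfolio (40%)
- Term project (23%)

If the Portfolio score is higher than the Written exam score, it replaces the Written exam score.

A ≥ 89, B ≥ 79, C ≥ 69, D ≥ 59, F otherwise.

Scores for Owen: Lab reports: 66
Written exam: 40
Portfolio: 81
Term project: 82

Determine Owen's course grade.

B

Portfolio (81) > Written exam (40), so Written exam counts as 81.
Weighted total:
  Lab reports 66 × 0.08 = 5.28
  Written exam 81 × 0.29 = 23.49
  Portfolio 81 × 0.4 = 32.4
  Term project 82 × 0.23 = 18.86
Sum = 80.03
80.03 is ≥ 79 and < 89 → B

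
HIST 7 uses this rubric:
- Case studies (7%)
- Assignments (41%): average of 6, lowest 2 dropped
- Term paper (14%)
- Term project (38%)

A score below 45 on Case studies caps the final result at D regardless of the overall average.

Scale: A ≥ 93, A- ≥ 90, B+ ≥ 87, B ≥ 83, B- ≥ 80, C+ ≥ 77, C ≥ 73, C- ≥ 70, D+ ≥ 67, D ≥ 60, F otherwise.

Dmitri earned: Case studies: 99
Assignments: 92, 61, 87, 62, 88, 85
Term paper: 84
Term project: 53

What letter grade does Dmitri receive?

C

Assignments: drop 61, 62 → average of remaining 4 = 352/4 = 88
Case studies score 99 ≥ 45: minimum met.
Weighted total:
  Case studies 99 × 0.07 = 6.93
  Assignments 88 × 0.41 = 36.08
  Term paper 84 × 0.14 = 11.76
  Term project 53 × 0.38 = 20.14
Sum = 74.91
74.91 is ≥ 73 and < 77 → C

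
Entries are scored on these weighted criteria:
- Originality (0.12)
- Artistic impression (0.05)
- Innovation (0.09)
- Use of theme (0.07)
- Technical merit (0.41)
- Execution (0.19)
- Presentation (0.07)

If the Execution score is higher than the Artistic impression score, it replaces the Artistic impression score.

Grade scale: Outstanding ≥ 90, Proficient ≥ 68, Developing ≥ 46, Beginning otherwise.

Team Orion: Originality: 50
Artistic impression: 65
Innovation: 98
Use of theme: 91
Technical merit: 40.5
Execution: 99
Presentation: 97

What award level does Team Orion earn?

Execution (99) > Artistic impression (65), so Artistic impression counts as 99.
Weighted total:
  Originality 50 × 0.12 = 6
  Artistic impression 99 × 0.05 = 4.95
  Innovation 98 × 0.09 = 8.82
  Use of theme 91 × 0.07 = 6.37
  Technical merit 40.5 × 0.41 = 16.605
  Execution 99 × 0.19 = 18.81
  Presentation 97 × 0.07 = 6.79
Sum = 68.345
68.345 is ≥ 68 and < 90 → Proficient

Proficient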